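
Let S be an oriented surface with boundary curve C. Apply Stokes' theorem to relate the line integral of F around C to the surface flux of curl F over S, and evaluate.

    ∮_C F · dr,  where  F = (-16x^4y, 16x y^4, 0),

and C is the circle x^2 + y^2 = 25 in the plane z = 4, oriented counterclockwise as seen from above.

Let S be the flat disk x^2 + y^2 ≤ 25 in the plane z = 4, with upward unit normal n̂ = ẑ. By Stokes' theorem,

    ∮_C F · dr = ∬_S (∇ × F) · n̂ dS = ∬_D (curl F)_z dA,

where D is the disk x^2 + y^2 ≤ 25.

Compute the curl of F = (-16x^4y, 16x y^4, 0):
    (∇ × F)_x = ∂F_z/∂y - ∂F_y/∂z = 0,
    (∇ × F)_y = ∂F_x/∂z - ∂F_z/∂x = 0,
    (∇ × F)_z = ∂F_y/∂x - ∂F_x/∂y = 16x^4 + 16y^4.

On z = 4, (curl F)_z = 16x^4 + 16y^4.

Convert to polar (x = r cos θ, y = r sin θ, dA = r dr dθ); the integrand becomes 16r^4(sin(θ)^4 + cos(θ)^4), so

    ∬_D (curl F)_z dA = ∫_0^{2π} ∫_0^{5} (16r^4(sin(θ)^4 + cos(θ)^4)) · r dr dθ.

Inner (r from 0 to 5): 125000sin(θ)^4/3 + 125000cos(θ)^4/3.
Outer (θ from 0 to 2π): 62500π.

Therefore ∮_C F · dr = 62500π.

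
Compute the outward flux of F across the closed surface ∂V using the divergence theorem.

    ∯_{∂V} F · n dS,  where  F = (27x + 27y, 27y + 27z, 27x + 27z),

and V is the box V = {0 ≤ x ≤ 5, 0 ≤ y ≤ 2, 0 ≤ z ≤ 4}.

By the divergence theorem,

    ∯_{∂V} F · n dS = ∭_V (∇ · F) dV.

Compute the divergence:
    ∇ · F = ∂F_x/∂x + ∂F_y/∂y + ∂F_z/∂z = 27 + 27 + 27 = 81.

V is a rectangular box, so dV = dx dy dz with 0 ≤ x ≤ 5, 0 ≤ y ≤ 2, 0 ≤ z ≤ 4.

Integrate (81) over V as an iterated integral:

    ∭_V (∇·F) dV = ∫_0^{5} ∫_0^{2} ∫_0^{4} (81) dz dy dx.

Inner (z from 0 to 4): 324.
Middle (y from 0 to 2): 648.
Outer (x from 0 to 5): 3240.

Therefore ∯_{∂V} F · n dS = 3240.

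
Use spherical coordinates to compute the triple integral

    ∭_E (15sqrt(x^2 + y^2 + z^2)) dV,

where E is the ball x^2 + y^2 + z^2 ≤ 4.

In spherical coordinates, x = ρ sin(φ) cos(θ), y = ρ sin(φ) sin(θ), z = ρ cos(φ), and dV = ρ^2 sin(φ) dρ dφ dθ.

The integrand becomes 15ρ, so

    ∭_E (15sqrt(x^2 + y^2 + z^2)) dV = ∫_{0}^{2π} ∫_{0}^{π} ∫_{0}^{2} (15ρ) · ρ^2 sin(φ) dρ dφ dθ.

Inner (ρ): 60sin(φ).
Middle (φ): 120.
Outer (θ): 240π.

Therefore the triple integral equals 240π.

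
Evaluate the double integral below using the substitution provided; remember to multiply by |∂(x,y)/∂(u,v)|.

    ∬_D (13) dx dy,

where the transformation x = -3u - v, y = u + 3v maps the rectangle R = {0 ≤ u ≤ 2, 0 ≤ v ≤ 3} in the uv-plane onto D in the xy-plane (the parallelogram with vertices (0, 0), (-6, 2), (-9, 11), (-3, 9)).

Compute the Jacobian determinant of (x, y) with respect to (u, v):

    ∂(x,y)/∂(u,v) = | -3  -1 | = (-3)(3) - (-1)(1) = -8.
                   | 1  3 |

Its absolute value is |J| = 8 (the area scaling factor).

Substituting x = -3u - v, y = u + 3v into the integrand,

    13 → 13,

so the integral becomes

    ∬_R (13) · |J| du dv = ∫_0^2 ∫_0^3 (104) dv du.

Inner (v): 312.
Outer (u): 624.

Therefore ∬_D (13) dx dy = 624.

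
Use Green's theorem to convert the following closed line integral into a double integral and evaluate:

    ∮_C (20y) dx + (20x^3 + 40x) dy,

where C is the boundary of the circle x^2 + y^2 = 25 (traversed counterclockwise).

Green's theorem converts the closed line integral into a double integral over the enclosed region D:

    ∮_C P dx + Q dy = ∬_D (∂Q/∂x - ∂P/∂y) dA.

Here P = 20y, Q = 20x^3 + 40x, so

    ∂Q/∂x = 60x^2 + 40,    ∂P/∂y = 20,
    ∂Q/∂x - ∂P/∂y = 60x^2 + 20.

D is the region x^2 + y^2 ≤ 25. Evaluating the double integral:

In polar coordinates (x = r cos θ, y = r sin θ, dA = r dr dθ) the integrand becomes 60r^2cos(θ)^2 + 20, so

    ∬_D (60x^2 + 20) dA = ∫_0^{2π} ∫_0^{5} (60r^2cos(θ)^2 + 20) · r dr dθ.

Inner (r from 0 to 5): 9375cos(θ)^2 + 250.
Outer (θ from 0 to 2π): 9875π.

Therefore ∮_C P dx + Q dy = 9875π.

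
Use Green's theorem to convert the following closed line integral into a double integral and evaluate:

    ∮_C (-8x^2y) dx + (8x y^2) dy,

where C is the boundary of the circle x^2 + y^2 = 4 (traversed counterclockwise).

Green's theorem converts the closed line integral into a double integral over the enclosed region D:

    ∮_C P dx + Q dy = ∬_D (∂Q/∂x - ∂P/∂y) dA.

Here P = -8x^2y, Q = 8x y^2, so

    ∂Q/∂x = 8y^2,    ∂P/∂y = -8x^2,
    ∂Q/∂x - ∂P/∂y = 8x^2 + 8y^2.

D is the region x^2 + y^2 ≤ 4. Evaluating the double integral:

In polar coordinates (x = r cos θ, y = r sin θ, dA = r dr dθ) the integrand becomes 8r^2, so

    ∬_D (8x^2 + 8y^2) dA = ∫_0^{2π} ∫_0^{2} (8r^2) · r dr dθ.

Inner (r from 0 to 2): 32.
Outer (θ from 0 to 2π): 64π.

Therefore ∮_C P dx + Q dy = 64π.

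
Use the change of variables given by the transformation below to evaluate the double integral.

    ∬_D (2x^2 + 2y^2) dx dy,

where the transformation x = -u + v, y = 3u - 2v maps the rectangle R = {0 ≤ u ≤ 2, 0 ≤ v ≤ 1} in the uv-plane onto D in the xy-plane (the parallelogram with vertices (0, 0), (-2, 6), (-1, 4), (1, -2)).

Compute the Jacobian determinant of (x, y) with respect to (u, v):

    ∂(x,y)/∂(u,v) = | -1  1 | = (-1)(-2) - (1)(3) = -1.
                   | 3  -2 |

Its absolute value is |J| = 1 (the area scaling factor).

Substituting x = -u + v, y = 3u - 2v into the integrand,

    2x^2 + 2y^2 → 20u^2 - 28u v + 10v^2,

so the integral becomes

    ∬_R (20u^2 - 28u v + 10v^2) · |J| du dv = ∫_0^2 ∫_0^1 (20u^2 - 28u v + 10v^2) dv du.

Inner (v): 20u^2 - 14u + 10/3.
Outer (u): 32.

Therefore ∬_D (2x^2 + 2y^2) dx dy = 32.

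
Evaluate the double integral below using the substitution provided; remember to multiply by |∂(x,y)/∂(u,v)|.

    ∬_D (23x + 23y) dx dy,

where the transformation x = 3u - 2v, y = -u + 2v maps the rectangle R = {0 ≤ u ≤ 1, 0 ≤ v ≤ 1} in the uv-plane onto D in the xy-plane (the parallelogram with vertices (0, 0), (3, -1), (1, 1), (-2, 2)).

Compute the Jacobian determinant of (x, y) with respect to (u, v):

    ∂(x,y)/∂(u,v) = | 3  -2 | = (3)(2) - (-2)(-1) = 4.
                   | -1  2 |

Its absolute value is |J| = 4 (the area scaling factor).

Substituting x = 3u - 2v, y = -u + 2v into the integrand,

    23x + 23y → 46u,

so the integral becomes

    ∬_R (46u) · |J| du dv = ∫_0^1 ∫_0^1 (184u) dv du.

Inner (v): 184u.
Outer (u): 92.

Therefore ∬_D (23x + 23y) dx dy = 92.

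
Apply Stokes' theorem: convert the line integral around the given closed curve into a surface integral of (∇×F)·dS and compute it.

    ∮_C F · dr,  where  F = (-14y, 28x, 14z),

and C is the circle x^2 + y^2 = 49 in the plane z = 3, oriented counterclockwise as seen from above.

Let S be the flat disk x^2 + y^2 ≤ 49 in the plane z = 3, with upward unit normal n̂ = ẑ. By Stokes' theorem,

    ∮_C F · dr = ∬_S (∇ × F) · n̂ dS = ∬_D (curl F)_z dA,

where D is the disk x^2 + y^2 ≤ 49.

Compute the curl of F = (-14y, 28x, 14z):
    (∇ × F)_x = ∂F_z/∂y - ∂F_y/∂z = 0,
    (∇ × F)_y = ∂F_x/∂z - ∂F_z/∂x = 0,
    (∇ × F)_z = ∂F_y/∂x - ∂F_x/∂y = 42.

On z = 3, (curl F)_z = 42.

Convert to polar (x = r cos θ, y = r sin θ, dA = r dr dθ); the integrand becomes 42, so

    ∬_D (curl F)_z dA = ∫_0^{2π} ∫_0^{7} (42) · r dr dθ.

Inner (r from 0 to 7): 1029.
Outer (θ from 0 to 2π): 2058π.

Therefore ∮_C F · dr = 2058π.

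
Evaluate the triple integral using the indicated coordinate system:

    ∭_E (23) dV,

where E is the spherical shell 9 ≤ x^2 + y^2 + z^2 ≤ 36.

In spherical coordinates, x = ρ sin(φ) cos(θ), y = ρ sin(φ) sin(θ), z = ρ cos(φ), and dV = ρ^2 sin(φ) dρ dφ dθ.

The integrand becomes 23, so

    ∭_E (23) dV = ∫_{0}^{2π} ∫_{0}^{π} ∫_{3}^{6} (23) · ρ^2 sin(φ) dρ dφ dθ.

Inner (ρ): 1449sin(φ).
Middle (φ): 2898.
Outer (θ): 5796π.

Therefore the triple integral equals 5796π.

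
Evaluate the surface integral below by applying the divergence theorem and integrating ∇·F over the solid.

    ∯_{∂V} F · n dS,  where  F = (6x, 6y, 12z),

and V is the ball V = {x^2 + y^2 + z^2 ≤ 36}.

By the divergence theorem,

    ∯_{∂V} F · n dS = ∭_V (∇ · F) dV.

Compute the divergence:
    ∇ · F = ∂F_x/∂x + ∂F_y/∂y + ∂F_z/∂z = 6 + 6 + 12 = 24.

In spherical coordinates, x = ρ sin(φ) cos(θ), y = ρ sin(φ) sin(θ), z = ρ cos(φ), dV = ρ^2 sin(φ) dρ dφ dθ, with 0 ≤ ρ ≤ 6, 0 ≤ φ ≤ π, 0 ≤ θ ≤ 2π.

The integrand, after substitution and multiplying by the volume element, becomes (24) · ρ^2 sin(φ), so

    ∭_V (∇·F) dV = ∫_0^{2π} ∫_0^{π} ∫_0^{6} (24) · ρ^2 sin(φ) dρ dφ dθ.

Inner (ρ from 0 to 6): 1728sin(φ).
Middle (φ from 0 to π): 3456.
Outer (θ from 0 to 2π): 6912π.

Therefore ∯_{∂V} F · n dS = 6912π.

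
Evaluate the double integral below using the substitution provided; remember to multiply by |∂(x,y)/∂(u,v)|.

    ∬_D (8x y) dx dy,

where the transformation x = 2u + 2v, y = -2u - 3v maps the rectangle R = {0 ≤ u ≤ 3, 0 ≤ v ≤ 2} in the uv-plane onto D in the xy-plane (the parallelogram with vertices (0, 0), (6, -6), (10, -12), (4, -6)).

Compute the Jacobian determinant of (x, y) with respect to (u, v):

    ∂(x,y)/∂(u,v) = | 2  2 | = (2)(-3) - (2)(-2) = -2.
                   | -2  -3 |

Its absolute value is |J| = 2 (the area scaling factor).

Substituting x = 2u + 2v, y = -2u - 3v into the integrand,

    8x y → -32u^2 - 80u v - 48v^2,

so the integral becomes

    ∬_R (-32u^2 - 80u v - 48v^2) · |J| du dv = ∫_0^3 ∫_0^2 (-64u^2 - 160u v - 96v^2) dv du.

Inner (v): -128u^2 - 320u - 256.
Outer (u): -3360.

Therefore ∬_D (8x y) dx dy = -3360.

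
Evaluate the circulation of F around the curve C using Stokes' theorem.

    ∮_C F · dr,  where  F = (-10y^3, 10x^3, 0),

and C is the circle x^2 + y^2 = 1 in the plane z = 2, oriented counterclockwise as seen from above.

Let S be the flat disk x^2 + y^2 ≤ 1 in the plane z = 2, with upward unit normal n̂ = ẑ. By Stokes' theorem,

    ∮_C F · dr = ∬_S (∇ × F) · n̂ dS = ∬_D (curl F)_z dA,

where D is the disk x^2 + y^2 ≤ 1.

Compute the curl of F = (-10y^3, 10x^3, 0):
    (∇ × F)_x = ∂F_z/∂y - ∂F_y/∂z = 0,
    (∇ × F)_y = ∂F_x/∂z - ∂F_z/∂x = 0,
    (∇ × F)_z = ∂F_y/∂x - ∂F_x/∂y = 30x^2 + 30y^2.

On z = 2, (curl F)_z = 30x^2 + 30y^2.

Convert to polar (x = r cos θ, y = r sin θ, dA = r dr dθ); the integrand becomes 30r^2, so

    ∬_D (curl F)_z dA = ∫_0^{2π} ∫_0^{1} (30r^2) · r dr dθ.

Inner (r from 0 to 1): 15/2.
Outer (θ from 0 to 2π): 15π.

Therefore ∮_C F · dr = 15π.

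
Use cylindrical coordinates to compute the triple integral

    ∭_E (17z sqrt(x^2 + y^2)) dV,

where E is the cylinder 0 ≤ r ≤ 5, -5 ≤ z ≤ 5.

In cylindrical coordinates, x = r cos(θ), y = r sin(θ), z = z, and dV = r dr dθ dz.

The integrand becomes 17r z, so

    ∭_E (17z sqrt(x^2 + y^2)) dV = ∫_{0}^{2π} ∫_{0}^{5} ∫_{-5}^{5} (17r z) · r dz dr dθ.

Inner (z): 0.
Middle (r from 0 to 5): 0.
Outer (θ): 0.

Therefore the triple integral equals 0.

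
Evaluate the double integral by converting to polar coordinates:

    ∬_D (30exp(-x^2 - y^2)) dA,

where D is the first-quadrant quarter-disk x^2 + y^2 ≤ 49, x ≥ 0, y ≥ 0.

The region D is 0 ≤ r ≤ 7, 0 ≤ θ ≤ π/2 in polar coordinates, where x = r cos(θ), y = r sin(θ), and dA = r dr dθ.

Under the substitution, the integrand becomes 30exp(-r^2), so

    ∬_D (30exp(-x^2 - y^2)) dA = ∫_{0}^{π/2} ∫_{0}^{7} (30exp(-r^2)) · r dr dθ.

Inner integral (in r): ∫_{0}^{7} (30exp(-r^2)) · r dr = 15 - 15exp(-49).

Outer integral (in θ): ∫_{0}^{π/2} (15 - 15exp(-49)) dθ = -15π (1 - exp(49))exp(-49)/2.

Therefore ∬_D (30exp(-x^2 - y^2)) dA = -15π (1 - exp(49))exp(-49)/2.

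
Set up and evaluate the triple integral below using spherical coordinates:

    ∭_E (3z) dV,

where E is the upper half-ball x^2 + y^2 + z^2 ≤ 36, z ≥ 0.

In spherical coordinates, x = ρ sin(φ) cos(θ), y = ρ sin(φ) sin(θ), z = ρ cos(φ), and dV = ρ^2 sin(φ) dρ dφ dθ.

The integrand becomes 3ρ cos(φ), so

    ∭_E (3z) dV = ∫_{0}^{2π} ∫_{0}^{π/2} ∫_{0}^{6} (3ρ cos(φ)) · ρ^2 sin(φ) dρ dφ dθ.

Inner (ρ): 486sin(2φ).
Middle (φ): 486.
Outer (θ): 972π.

Therefore the triple integral equals 972π.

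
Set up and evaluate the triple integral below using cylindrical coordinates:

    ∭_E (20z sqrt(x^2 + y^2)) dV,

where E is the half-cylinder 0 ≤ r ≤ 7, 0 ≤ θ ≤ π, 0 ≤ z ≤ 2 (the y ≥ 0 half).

In cylindrical coordinates, x = r cos(θ), y = r sin(θ), z = z, and dV = r dr dθ dz.

The integrand becomes 20r z, so

    ∭_E (20z sqrt(x^2 + y^2)) dV = ∫_{0}^{π} ∫_{0}^{7} ∫_{0}^{2} (20r z) · r dz dr dθ.

Inner (z): 40r^2.
Middle (r from 0 to 7): 13720/3.
Outer (θ): 13720π/3.

Therefore the triple integral equals 13720π/3.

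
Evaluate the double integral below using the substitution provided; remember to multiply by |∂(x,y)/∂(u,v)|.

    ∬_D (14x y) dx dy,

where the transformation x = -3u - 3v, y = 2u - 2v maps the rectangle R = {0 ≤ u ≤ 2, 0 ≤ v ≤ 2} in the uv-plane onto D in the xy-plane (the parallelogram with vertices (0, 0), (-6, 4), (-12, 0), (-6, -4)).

Compute the Jacobian determinant of (x, y) with respect to (u, v):

    ∂(x,y)/∂(u,v) = | -3  -3 | = (-3)(-2) - (-3)(2) = 12.
                   | 2  -2 |

Its absolute value is |J| = 12 (the area scaling factor).

Substituting x = -3u - 3v, y = 2u - 2v into the integrand,

    14x y → -84u^2 + 84v^2,

so the integral becomes

    ∬_R (-84u^2 + 84v^2) · |J| du dv = ∫_0^2 ∫_0^2 (-1008u^2 + 1008v^2) dv du.

Inner (v): 2688 - 2016u^2.
Outer (u): 0.

Therefore ∬_D (14x y) dx dy = 0.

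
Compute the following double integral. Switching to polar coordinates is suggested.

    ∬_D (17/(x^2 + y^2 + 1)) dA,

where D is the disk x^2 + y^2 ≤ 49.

The region D is 0 ≤ r ≤ 7, 0 ≤ θ ≤ 2π in polar coordinates, where x = r cos(θ), y = r sin(θ), and dA = r dr dθ.

Under the substitution, the integrand becomes 17/(r^2 + 1), so

    ∬_D (17/(x^2 + y^2 + 1)) dA = ∫_{0}^{2π} ∫_{0}^{7} (17/(r^2 + 1)) · r dr dθ.

Inner integral (in r): ∫_{0}^{7} (17/(r^2 + 1)) · r dr = 17log(50)/2.

Outer integral (in θ): ∫_{0}^{2π} (17log(50)/2) dθ = 17π log(50).

Therefore ∬_D (17/(x^2 + y^2 + 1)) dA = 17π log(50).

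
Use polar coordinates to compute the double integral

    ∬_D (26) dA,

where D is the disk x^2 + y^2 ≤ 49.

The region D is 0 ≤ r ≤ 7, 0 ≤ θ ≤ 2π in polar coordinates, where x = r cos(θ), y = r sin(θ), and dA = r dr dθ.

Under the substitution, the integrand becomes 26, so

    ∬_D (26) dA = ∫_{0}^{2π} ∫_{0}^{7} (26) · r dr dθ.

Inner integral (in r): ∫_{0}^{7} (26) · r dr = 637.

Outer integral (in θ): ∫_{0}^{2π} (637) dθ = 1274π.

Therefore ∬_D (26) dA = 1274π.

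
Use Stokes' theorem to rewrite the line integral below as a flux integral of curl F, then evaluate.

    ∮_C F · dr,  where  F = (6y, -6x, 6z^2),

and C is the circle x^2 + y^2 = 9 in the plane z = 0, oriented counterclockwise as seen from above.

Let S be the flat disk x^2 + y^2 ≤ 9 in the plane z = 0, with upward unit normal n̂ = ẑ. By Stokes' theorem,

    ∮_C F · dr = ∬_S (∇ × F) · n̂ dS = ∬_D (curl F)_z dA,

where D is the disk x^2 + y^2 ≤ 9.

Compute the curl of F = (6y, -6x, 6z^2):
    (∇ × F)_x = ∂F_z/∂y - ∂F_y/∂z = 0,
    (∇ × F)_y = ∂F_x/∂z - ∂F_z/∂x = 0,
    (∇ × F)_z = ∂F_y/∂x - ∂F_x/∂y = -12.

On z = 0, (curl F)_z = -12.

Convert to polar (x = r cos θ, y = r sin θ, dA = r dr dθ); the integrand becomes -12, so

    ∬_D (curl F)_z dA = ∫_0^{2π} ∫_0^{3} (-12) · r dr dθ.

Inner (r from 0 to 3): -54.
Outer (θ from 0 to 2π): -108π.

Therefore ∮_C F · dr = -108π.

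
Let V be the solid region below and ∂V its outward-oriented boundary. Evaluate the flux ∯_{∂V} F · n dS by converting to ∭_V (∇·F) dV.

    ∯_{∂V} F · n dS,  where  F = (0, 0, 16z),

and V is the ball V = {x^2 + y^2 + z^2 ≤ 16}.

By the divergence theorem,

    ∯_{∂V} F · n dS = ∭_V (∇ · F) dV.

Compute the divergence:
    ∇ · F = ∂F_x/∂x + ∂F_y/∂y + ∂F_z/∂z = 0 + 0 + 16 = 16.

In spherical coordinates, x = ρ sin(φ) cos(θ), y = ρ sin(φ) sin(θ), z = ρ cos(φ), dV = ρ^2 sin(φ) dρ dφ dθ, with 0 ≤ ρ ≤ 4, 0 ≤ φ ≤ π, 0 ≤ θ ≤ 2π.

The integrand, after substitution and multiplying by the volume element, becomes (16) · ρ^2 sin(φ), so

    ∭_V (∇·F) dV = ∫_0^{2π} ∫_0^{π} ∫_0^{4} (16) · ρ^2 sin(φ) dρ dφ dθ.

Inner (ρ from 0 to 4): 1024sin(φ)/3.
Middle (φ from 0 to π): 2048/3.
Outer (θ from 0 to 2π): 4096π/3.

Therefore ∯_{∂V} F · n dS = 4096π/3.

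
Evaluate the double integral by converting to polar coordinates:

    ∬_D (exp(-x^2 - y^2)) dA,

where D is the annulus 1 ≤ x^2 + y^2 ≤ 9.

The region D is 1 ≤ r ≤ 3, 0 ≤ θ ≤ 2π in polar coordinates, where x = r cos(θ), y = r sin(θ), and dA = r dr dθ.

Under the substitution, the integrand becomes exp(-r^2), so

    ∬_D (exp(-x^2 - y^2)) dA = ∫_{0}^{2π} ∫_{1}^{3} (exp(-r^2)) · r dr dθ.

Inner integral (in r): ∫_{1}^{3} (exp(-r^2)) · r dr = -(1 - exp(8))exp(-9)/2.

Outer integral (in θ): ∫_{0}^{2π} (-(1 - exp(8))exp(-9)/2) dθ = -π (1 - exp(8))exp(-9).

Therefore ∬_D (exp(-x^2 - y^2)) dA = -π (1 - exp(8))exp(-9).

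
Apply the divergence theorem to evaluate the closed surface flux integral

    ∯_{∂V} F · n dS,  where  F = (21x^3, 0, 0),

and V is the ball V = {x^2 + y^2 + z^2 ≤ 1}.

By the divergence theorem,

    ∯_{∂V} F · n dS = ∭_V (∇ · F) dV.

Compute the divergence:
    ∇ · F = ∂F_x/∂x + ∂F_y/∂y + ∂F_z/∂z = 63x^2 + 0 + 0 = 63x^2.

In spherical coordinates, x = ρ sin(φ) cos(θ), y = ρ sin(φ) sin(θ), z = ρ cos(φ), dV = ρ^2 sin(φ) dρ dφ dθ, with 0 ≤ ρ ≤ 1, 0 ≤ φ ≤ π, 0 ≤ θ ≤ 2π.

The integrand, after substitution and multiplying by the volume element, becomes (63ρ^2sin(φ)^2cos(θ)^2) · ρ^2 sin(φ), so

    ∭_V (∇·F) dV = ∫_0^{2π} ∫_0^{π} ∫_0^{1} (63ρ^2sin(φ)^2cos(θ)^2) · ρ^2 sin(φ) dρ dφ dθ.

Inner (ρ from 0 to 1): 63sin(φ)^3cos(θ)^2/5.
Middle (φ from 0 to π): 84cos(θ)^2/5.
Outer (θ from 0 to 2π): 84π/5.

Therefore ∯_{∂V} F · n dS = 84π/5.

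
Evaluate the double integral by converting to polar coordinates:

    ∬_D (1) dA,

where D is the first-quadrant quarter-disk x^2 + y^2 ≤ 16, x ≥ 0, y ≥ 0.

The region D is 0 ≤ r ≤ 4, 0 ≤ θ ≤ π/2 in polar coordinates, where x = r cos(θ), y = r sin(θ), and dA = r dr dθ.

Under the substitution, the integrand becomes 1, so

    ∬_D (1) dA = ∫_{0}^{π/2} ∫_{0}^{4} (1) · r dr dθ.

Inner integral (in r): ∫_{0}^{4} (1) · r dr = 8.

Outer integral (in θ): ∫_{0}^{π/2} (8) dθ = 4π.

Therefore ∬_D (1) dA = 4π.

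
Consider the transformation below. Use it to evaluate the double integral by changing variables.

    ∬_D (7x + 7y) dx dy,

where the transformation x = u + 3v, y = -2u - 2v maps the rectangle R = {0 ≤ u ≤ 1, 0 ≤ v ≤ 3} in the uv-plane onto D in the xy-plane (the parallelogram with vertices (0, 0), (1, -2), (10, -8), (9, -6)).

Compute the Jacobian determinant of (x, y) with respect to (u, v):

    ∂(x,y)/∂(u,v) = | 1  3 | = (1)(-2) - (3)(-2) = 4.
                   | -2  -2 |

Its absolute value is |J| = 4 (the area scaling factor).

Substituting x = u + 3v, y = -2u - 2v into the integrand,

    7x + 7y → -7u + 7v,

so the integral becomes

    ∬_R (-7u + 7v) · |J| du dv = ∫_0^1 ∫_0^3 (-28u + 28v) dv du.

Inner (v): 126 - 84u.
Outer (u): 84.

Therefore ∬_D (7x + 7y) dx dy = 84.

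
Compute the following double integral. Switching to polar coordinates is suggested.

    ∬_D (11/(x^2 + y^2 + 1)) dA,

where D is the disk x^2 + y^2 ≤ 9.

The region D is 0 ≤ r ≤ 3, 0 ≤ θ ≤ 2π in polar coordinates, where x = r cos(θ), y = r sin(θ), and dA = r dr dθ.

Under the substitution, the integrand becomes 11/(r^2 + 1), so

    ∬_D (11/(x^2 + y^2 + 1)) dA = ∫_{0}^{2π} ∫_{0}^{3} (11/(r^2 + 1)) · r dr dθ.

Inner integral (in r): ∫_{0}^{3} (11/(r^2 + 1)) · r dr = 11log(10)/2.

Outer integral (in θ): ∫_{0}^{2π} (11log(10)/2) dθ = 11π log(10).

Therefore ∬_D (11/(x^2 + y^2 + 1)) dA = 11π log(10).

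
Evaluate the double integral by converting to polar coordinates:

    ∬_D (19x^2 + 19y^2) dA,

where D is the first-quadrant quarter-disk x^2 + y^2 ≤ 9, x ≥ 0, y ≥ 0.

The region D is 0 ≤ r ≤ 3, 0 ≤ θ ≤ π/2 in polar coordinates, where x = r cos(θ), y = r sin(θ), and dA = r dr dθ.

Under the substitution, the integrand becomes 19r^2, so

    ∬_D (19x^2 + 19y^2) dA = ∫_{0}^{π/2} ∫_{0}^{3} (19r^2) · r dr dθ.

Inner integral (in r): ∫_{0}^{3} (19r^2) · r dr = 1539/4.

Outer integral (in θ): ∫_{0}^{π/2} (1539/4) dθ = 1539π/8.

Therefore ∬_D (19x^2 + 19y^2) dA = 1539π/8.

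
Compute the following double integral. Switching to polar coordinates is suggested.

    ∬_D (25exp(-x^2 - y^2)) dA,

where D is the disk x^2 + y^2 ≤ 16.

The region D is 0 ≤ r ≤ 4, 0 ≤ θ ≤ 2π in polar coordinates, where x = r cos(θ), y = r sin(θ), and dA = r dr dθ.

Under the substitution, the integrand becomes 25exp(-r^2), so

    ∬_D (25exp(-x^2 - y^2)) dA = ∫_{0}^{2π} ∫_{0}^{4} (25exp(-r^2)) · r dr dθ.

Inner integral (in r): ∫_{0}^{4} (25exp(-r^2)) · r dr = 25/2 - 25exp(-16)/2.

Outer integral (in θ): ∫_{0}^{2π} (25/2 - 25exp(-16)/2) dθ = -25π exp(-16) + 25π.

Therefore ∬_D (25exp(-x^2 - y^2)) dA = -25π exp(-16) + 25π.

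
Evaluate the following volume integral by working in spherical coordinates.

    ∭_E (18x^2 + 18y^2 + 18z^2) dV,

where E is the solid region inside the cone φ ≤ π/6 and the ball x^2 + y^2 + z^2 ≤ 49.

In spherical coordinates, x = ρ sin(φ) cos(θ), y = ρ sin(φ) sin(θ), z = ρ cos(φ), and dV = ρ^2 sin(φ) dρ dφ dθ.

The integrand becomes 18ρ^2, so

    ∭_E (18x^2 + 18y^2 + 18z^2) dV = ∫_{0}^{2π} ∫_{0}^{π/6} ∫_{0}^{7} (18ρ^2) · ρ^2 sin(φ) dρ dφ dθ.

Inner (ρ): 302526sin(φ)/5.
Middle (φ): 302526/5 - 151263sqrt(3)/5.
Outer (θ): 302526π (2 - sqrt(3))/5.

Therefore the triple integral equals 302526π (2 - sqrt(3))/5.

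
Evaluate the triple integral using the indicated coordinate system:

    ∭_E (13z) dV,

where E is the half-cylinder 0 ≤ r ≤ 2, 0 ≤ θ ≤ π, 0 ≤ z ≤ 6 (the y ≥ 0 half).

In cylindrical coordinates, x = r cos(θ), y = r sin(θ), z = z, and dV = r dr dθ dz.

The integrand becomes 13z, so

    ∭_E (13z) dV = ∫_{0}^{π} ∫_{0}^{2} ∫_{0}^{6} (13z) · r dz dr dθ.

Inner (z): 234r.
Middle (r from 0 to 2): 468.
Outer (θ): 468π.

Therefore the triple integral equals 468π.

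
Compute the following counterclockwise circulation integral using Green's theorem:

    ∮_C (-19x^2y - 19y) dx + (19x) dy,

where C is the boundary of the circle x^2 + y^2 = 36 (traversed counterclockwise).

Green's theorem converts the closed line integral into a double integral over the enclosed region D:

    ∮_C P dx + Q dy = ∬_D (∂Q/∂x - ∂P/∂y) dA.

Here P = -19x^2y - 19y, Q = 19x, so

    ∂Q/∂x = 19,    ∂P/∂y = -19x^2 - 19,
    ∂Q/∂x - ∂P/∂y = 19x^2 + 38.

D is the region x^2 + y^2 ≤ 36. Evaluating the double integral:

In polar coordinates (x = r cos θ, y = r sin θ, dA = r dr dθ) the integrand becomes 19r^2cos(θ)^2 + 38, so

    ∬_D (19x^2 + 38) dA = ∫_0^{2π} ∫_0^{6} (19r^2cos(θ)^2 + 38) · r dr dθ.

Inner (r from 0 to 6): 6156cos(θ)^2 + 684.
Outer (θ from 0 to 2π): 7524π.

Therefore ∮_C P dx + Q dy = 7524π.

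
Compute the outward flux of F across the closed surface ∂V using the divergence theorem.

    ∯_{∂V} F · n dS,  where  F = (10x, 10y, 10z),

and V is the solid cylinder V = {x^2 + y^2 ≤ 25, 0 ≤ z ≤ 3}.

By the divergence theorem,

    ∯_{∂V} F · n dS = ∭_V (∇ · F) dV.

Compute the divergence:
    ∇ · F = ∂F_x/∂x + ∂F_y/∂y + ∂F_z/∂z = 10 + 10 + 10 = 30.

In cylindrical coordinates, x = r cos(θ), y = r sin(θ), z = z, dV = r dr dθ dz, with 0 ≤ r ≤ 5, 0 ≤ θ ≤ 2π, 0 ≤ z ≤ 3.

The integrand, after substitution and multiplying by the volume element, becomes (30) · r, so

    ∭_V (∇·F) dV = ∫_0^{2π} ∫_0^{5} ∫_0^{3} (30) · r dz dr dθ.

Inner (z from 0 to 3): 90r.
Middle (r from 0 to 5): 1125.
Outer (θ from 0 to 2π): 2250π.

Therefore ∯_{∂V} F · n dS = 2250π.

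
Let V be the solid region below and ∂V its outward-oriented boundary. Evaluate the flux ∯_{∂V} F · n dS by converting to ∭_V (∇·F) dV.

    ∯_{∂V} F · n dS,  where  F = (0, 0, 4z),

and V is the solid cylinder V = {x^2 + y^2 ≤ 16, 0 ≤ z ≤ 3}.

By the divergence theorem,

    ∯_{∂V} F · n dS = ∭_V (∇ · F) dV.

Compute the divergence:
    ∇ · F = ∂F_x/∂x + ∂F_y/∂y + ∂F_z/∂z = 0 + 0 + 4 = 4.

In cylindrical coordinates, x = r cos(θ), y = r sin(θ), z = z, dV = r dr dθ dz, with 0 ≤ r ≤ 4, 0 ≤ θ ≤ 2π, 0 ≤ z ≤ 3.

The integrand, after substitution and multiplying by the volume element, becomes (4) · r, so

    ∭_V (∇·F) dV = ∫_0^{2π} ∫_0^{4} ∫_0^{3} (4) · r dz dr dθ.

Inner (z from 0 to 3): 12r.
Middle (r from 0 to 4): 96.
Outer (θ from 0 to 2π): 192π.

Therefore ∯_{∂V} F · n dS = 192π.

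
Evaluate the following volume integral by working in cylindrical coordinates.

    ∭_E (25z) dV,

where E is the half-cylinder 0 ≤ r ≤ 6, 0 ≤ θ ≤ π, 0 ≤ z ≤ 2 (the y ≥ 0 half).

In cylindrical coordinates, x = r cos(θ), y = r sin(θ), z = z, and dV = r dr dθ dz.

The integrand becomes 25z, so

    ∭_E (25z) dV = ∫_{0}^{π} ∫_{0}^{6} ∫_{0}^{2} (25z) · r dz dr dθ.

Inner (z): 50r.
Middle (r from 0 to 6): 900.
Outer (θ): 900π.

Therefore the triple integral equals 900π.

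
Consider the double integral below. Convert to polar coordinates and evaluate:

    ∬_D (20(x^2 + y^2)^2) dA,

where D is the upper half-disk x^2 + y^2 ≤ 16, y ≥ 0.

The region D is 0 ≤ r ≤ 4, 0 ≤ θ ≤ π in polar coordinates, where x = r cos(θ), y = r sin(θ), and dA = r dr dθ.

Under the substitution, the integrand becomes 20r^4, so

    ∬_D (20(x^2 + y^2)^2) dA = ∫_{0}^{π} ∫_{0}^{4} (20r^4) · r dr dθ.

Inner integral (in r): ∫_{0}^{4} (20r^4) · r dr = 40960/3.

Outer integral (in θ): ∫_{0}^{π} (40960/3) dθ = 40960π/3.

Therefore ∬_D (20(x^2 + y^2)^2) dA = 40960π/3.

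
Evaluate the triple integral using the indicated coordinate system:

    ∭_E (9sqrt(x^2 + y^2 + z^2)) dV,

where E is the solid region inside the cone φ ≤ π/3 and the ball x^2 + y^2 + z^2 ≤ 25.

In spherical coordinates, x = ρ sin(φ) cos(θ), y = ρ sin(φ) sin(θ), z = ρ cos(φ), and dV = ρ^2 sin(φ) dρ dφ dθ.

The integrand becomes 9ρ, so

    ∭_E (9sqrt(x^2 + y^2 + z^2)) dV = ∫_{0}^{2π} ∫_{0}^{π/3} ∫_{0}^{5} (9ρ) · ρ^2 sin(φ) dρ dφ dθ.

Inner (ρ): 5625sin(φ)/4.
Middle (φ): 5625/8.
Outer (θ): 5625π/4.

Therefore the triple integral equals 5625π/4.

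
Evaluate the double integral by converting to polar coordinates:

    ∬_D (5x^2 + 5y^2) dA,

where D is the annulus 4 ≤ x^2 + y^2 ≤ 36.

The region D is 2 ≤ r ≤ 6, 0 ≤ θ ≤ 2π in polar coordinates, where x = r cos(θ), y = r sin(θ), and dA = r dr dθ.

Under the substitution, the integrand becomes 5r^2, so

    ∬_D (5x^2 + 5y^2) dA = ∫_{0}^{2π} ∫_{2}^{6} (5r^2) · r dr dθ.

Inner integral (in r): ∫_{2}^{6} (5r^2) · r dr = 1600.

Outer integral (in θ): ∫_{0}^{2π} (1600) dθ = 3200π.

Therefore ∬_D (5x^2 + 5y^2) dA = 3200π.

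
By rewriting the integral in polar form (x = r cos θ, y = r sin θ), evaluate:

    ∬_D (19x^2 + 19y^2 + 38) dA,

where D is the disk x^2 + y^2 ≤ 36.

The region D is 0 ≤ r ≤ 6, 0 ≤ θ ≤ 2π in polar coordinates, where x = r cos(θ), y = r sin(θ), and dA = r dr dθ.

Under the substitution, the integrand becomes 19r^2 + 38, so

    ∬_D (19x^2 + 19y^2 + 38) dA = ∫_{0}^{2π} ∫_{0}^{6} (19r^2 + 38) · r dr dθ.

Inner integral (in r): ∫_{0}^{6} (19r^2 + 38) · r dr = 6840.

Outer integral (in θ): ∫_{0}^{2π} (6840) dθ = 13680π.

Therefore ∬_D (19x^2 + 19y^2 + 38) dA = 13680π.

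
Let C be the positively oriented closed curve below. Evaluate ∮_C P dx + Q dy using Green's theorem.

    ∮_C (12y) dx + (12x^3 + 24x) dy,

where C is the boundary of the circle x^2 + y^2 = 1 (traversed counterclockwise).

Green's theorem converts the closed line integral into a double integral over the enclosed region D:

    ∮_C P dx + Q dy = ∬_D (∂Q/∂x - ∂P/∂y) dA.

Here P = 12y, Q = 12x^3 + 24x, so

    ∂Q/∂x = 36x^2 + 24,    ∂P/∂y = 12,
    ∂Q/∂x - ∂P/∂y = 36x^2 + 12.

D is the region x^2 + y^2 ≤ 1. Evaluating the double integral:

In polar coordinates (x = r cos θ, y = r sin θ, dA = r dr dθ) the integrand becomes 36r^2cos(θ)^2 + 12, so

    ∬_D (36x^2 + 12) dA = ∫_0^{2π} ∫_0^{1} (36r^2cos(θ)^2 + 12) · r dr dθ.

Inner (r from 0 to 1): 9cos(θ)^2 + 6.
Outer (θ from 0 to 2π): 21π.

Therefore ∮_C P dx + Q dy = 21π.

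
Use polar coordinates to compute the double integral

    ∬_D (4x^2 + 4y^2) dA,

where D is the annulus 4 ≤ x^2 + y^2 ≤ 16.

The region D is 2 ≤ r ≤ 4, 0 ≤ θ ≤ 2π in polar coordinates, where x = r cos(θ), y = r sin(θ), and dA = r dr dθ.

Under the substitution, the integrand becomes 4r^2, so

    ∬_D (4x^2 + 4y^2) dA = ∫_{0}^{2π} ∫_{2}^{4} (4r^2) · r dr dθ.

Inner integral (in r): ∫_{2}^{4} (4r^2) · r dr = 240.

Outer integral (in θ): ∫_{0}^{2π} (240) dθ = 480π.

Therefore ∬_D (4x^2 + 4y^2) dA = 480π.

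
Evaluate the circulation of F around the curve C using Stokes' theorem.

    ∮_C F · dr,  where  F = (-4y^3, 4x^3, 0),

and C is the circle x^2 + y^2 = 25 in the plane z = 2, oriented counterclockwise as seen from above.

Let S be the flat disk x^2 + y^2 ≤ 25 in the plane z = 2, with upward unit normal n̂ = ẑ. By Stokes' theorem,

    ∮_C F · dr = ∬_S (∇ × F) · n̂ dS = ∬_D (curl F)_z dA,

where D is the disk x^2 + y^2 ≤ 25.

Compute the curl of F = (-4y^3, 4x^3, 0):
    (∇ × F)_x = ∂F_z/∂y - ∂F_y/∂z = 0,
    (∇ × F)_y = ∂F_x/∂z - ∂F_z/∂x = 0,
    (∇ × F)_z = ∂F_y/∂x - ∂F_x/∂y = 12x^2 + 12y^2.

On z = 2, (curl F)_z = 12x^2 + 12y^2.

Convert to polar (x = r cos θ, y = r sin θ, dA = r dr dθ); the integrand becomes 12r^2, so

    ∬_D (curl F)_z dA = ∫_0^{2π} ∫_0^{5} (12r^2) · r dr dθ.

Inner (r from 0 to 5): 1875.
Outer (θ from 0 to 2π): 3750π.

Therefore ∮_C F · dr = 3750π.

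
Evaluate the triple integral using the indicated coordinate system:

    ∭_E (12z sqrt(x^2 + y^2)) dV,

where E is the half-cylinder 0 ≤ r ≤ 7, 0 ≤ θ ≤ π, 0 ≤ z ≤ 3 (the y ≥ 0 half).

In cylindrical coordinates, x = r cos(θ), y = r sin(θ), z = z, and dV = r dr dθ dz.

The integrand becomes 12r z, so

    ∭_E (12z sqrt(x^2 + y^2)) dV = ∫_{0}^{π} ∫_{0}^{7} ∫_{0}^{3} (12r z) · r dz dr dθ.

Inner (z): 54r^2.
Middle (r from 0 to 7): 6174.
Outer (θ): 6174π.

Therefore the triple integral equals 6174π.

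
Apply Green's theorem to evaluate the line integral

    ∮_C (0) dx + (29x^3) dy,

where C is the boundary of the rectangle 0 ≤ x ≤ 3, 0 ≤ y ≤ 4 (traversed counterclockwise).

Green's theorem converts the closed line integral into a double integral over the enclosed region D:

    ∮_C P dx + Q dy = ∬_D (∂Q/∂x - ∂P/∂y) dA.

Here P = 0, Q = 29x^3, so

    ∂Q/∂x = 87x^2,    ∂P/∂y = 0,
    ∂Q/∂x - ∂P/∂y = 87x^2.

D is the region 0 ≤ x ≤ 3, 0 ≤ y ≤ 4. Evaluating the double integral:

    ∬_D (87x^2) dA = ∫_0^{3} ∫_0^{4} (87x^2) dy dx.

Inner (y from 0 to 4): 348x^2.
Outer (x from 0 to 3): 3132.

Therefore ∮_C P dx + Q dy = 3132.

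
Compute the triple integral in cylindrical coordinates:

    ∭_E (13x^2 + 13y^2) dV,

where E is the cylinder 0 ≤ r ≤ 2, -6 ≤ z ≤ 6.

In cylindrical coordinates, x = r cos(θ), y = r sin(θ), z = z, and dV = r dr dθ dz.

The integrand becomes 13r^2, so

    ∭_E (13x^2 + 13y^2) dV = ∫_{0}^{2π} ∫_{0}^{2} ∫_{-6}^{6} (13r^2) · r dz dr dθ.

Inner (z): 156r^3.
Middle (r from 0 to 2): 624.
Outer (θ): 1248π.

Therefore the triple integral equals 1248π.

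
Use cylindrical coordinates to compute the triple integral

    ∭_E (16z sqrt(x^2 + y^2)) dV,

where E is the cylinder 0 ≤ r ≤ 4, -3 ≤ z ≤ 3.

In cylindrical coordinates, x = r cos(θ), y = r sin(θ), z = z, and dV = r dr dθ dz.

The integrand becomes 16r z, so

    ∭_E (16z sqrt(x^2 + y^2)) dV = ∫_{0}^{2π} ∫_{0}^{4} ∫_{-3}^{3} (16r z) · r dz dr dθ.

Inner (z): 0.
Middle (r from 0 to 4): 0.
Outer (θ): 0.

Therefore the triple integral equals 0.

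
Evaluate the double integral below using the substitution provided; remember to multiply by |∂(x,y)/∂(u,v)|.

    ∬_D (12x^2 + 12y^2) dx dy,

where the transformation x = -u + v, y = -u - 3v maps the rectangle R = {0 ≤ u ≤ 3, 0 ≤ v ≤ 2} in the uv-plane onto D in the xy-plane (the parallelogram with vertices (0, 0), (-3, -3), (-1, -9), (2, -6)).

Compute the Jacobian determinant of (x, y) with respect to (u, v):

    ∂(x,y)/∂(u,v) = | -1  1 | = (-1)(-3) - (1)(-1) = 4.
                   | -1  -3 |

Its absolute value is |J| = 4 (the area scaling factor).

Substituting x = -u + v, y = -u - 3v into the integrand,

    12x^2 + 12y^2 → 24u^2 + 48u v + 120v^2,

so the integral becomes

    ∬_R (24u^2 + 48u v + 120v^2) · |J| du dv = ∫_0^3 ∫_0^2 (96u^2 + 192u v + 480v^2) dv du.

Inner (v): 192u^2 + 384u + 1280.
Outer (u): 7296.

Therefore ∬_D (12x^2 + 12y^2) dx dy = 7296.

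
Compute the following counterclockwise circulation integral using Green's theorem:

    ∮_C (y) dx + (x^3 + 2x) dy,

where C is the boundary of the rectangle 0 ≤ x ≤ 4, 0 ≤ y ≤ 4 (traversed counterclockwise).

Green's theorem converts the closed line integral into a double integral over the enclosed region D:

    ∮_C P dx + Q dy = ∬_D (∂Q/∂x - ∂P/∂y) dA.

Here P = y, Q = x^3 + 2x, so

    ∂Q/∂x = 3x^2 + 2,    ∂P/∂y = 1,
    ∂Q/∂x - ∂P/∂y = 3x^2 + 1.

D is the region 0 ≤ x ≤ 4, 0 ≤ y ≤ 4. Evaluating the double integral:

    ∬_D (3x^2 + 1) dA = ∫_0^{4} ∫_0^{4} (3x^2 + 1) dy dx.

Inner (y from 0 to 4): 12x^2 + 4.
Outer (x from 0 to 4): 272.

Therefore ∮_C P dx + Q dy = 272.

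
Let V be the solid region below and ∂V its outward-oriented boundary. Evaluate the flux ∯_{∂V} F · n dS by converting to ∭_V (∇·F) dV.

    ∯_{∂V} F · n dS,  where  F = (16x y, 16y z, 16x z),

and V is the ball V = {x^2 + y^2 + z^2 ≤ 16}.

By the divergence theorem,

    ∯_{∂V} F · n dS = ∭_V (∇ · F) dV.

Compute the divergence:
    ∇ · F = ∂F_x/∂x + ∂F_y/∂y + ∂F_z/∂z = 16y + 16z + 16x = 16x + 16y + 16z.

In spherical coordinates, x = ρ sin(φ) cos(θ), y = ρ sin(φ) sin(θ), z = ρ cos(φ), dV = ρ^2 sin(φ) dρ dφ dθ, with 0 ≤ ρ ≤ 4, 0 ≤ φ ≤ π, 0 ≤ θ ≤ 2π.

The integrand, after substitution and multiplying by the volume element, becomes (16ρ (sqrt(2)sin(φ)sin(θ + π/4) + cos(φ))) · ρ^2 sin(φ), so

    ∭_V (∇·F) dV = ∫_0^{2π} ∫_0^{π} ∫_0^{4} (16ρ (sqrt(2)sin(φ)sin(θ + π/4) + cos(φ))) · ρ^2 sin(φ) dρ dφ dθ.

Inner (ρ from 0 to 4): 1024(sqrt(2)sin(φ)sin(θ + π/4) + cos(φ))sin(φ).
Middle (φ from 0 to π): 512sqrt(2)π sin(θ + π/4).
Outer (θ from 0 to 2π): 0.

Therefore ∯_{∂V} F · n dS = 0.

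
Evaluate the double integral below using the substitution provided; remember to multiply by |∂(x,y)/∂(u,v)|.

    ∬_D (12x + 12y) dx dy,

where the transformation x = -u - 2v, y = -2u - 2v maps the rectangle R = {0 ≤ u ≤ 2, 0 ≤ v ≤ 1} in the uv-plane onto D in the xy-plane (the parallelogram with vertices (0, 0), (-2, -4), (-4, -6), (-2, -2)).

Compute the Jacobian determinant of (x, y) with respect to (u, v):

    ∂(x,y)/∂(u,v) = | -1  -2 | = (-1)(-2) - (-2)(-2) = -2.
                   | -2  -2 |

Its absolute value is |J| = 2 (the area scaling factor).

Substituting x = -u - 2v, y = -2u - 2v into the integrand,

    12x + 12y → -36u - 48v,

so the integral becomes

    ∬_R (-36u - 48v) · |J| du dv = ∫_0^2 ∫_0^1 (-72u - 96v) dv du.

Inner (v): -72u - 48.
Outer (u): -240.

Therefore ∬_D (12x + 12y) dx dy = -240.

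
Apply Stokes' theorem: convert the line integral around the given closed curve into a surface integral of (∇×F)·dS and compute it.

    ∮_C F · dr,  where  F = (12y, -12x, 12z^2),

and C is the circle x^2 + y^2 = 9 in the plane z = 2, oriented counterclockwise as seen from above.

Let S be the flat disk x^2 + y^2 ≤ 9 in the plane z = 2, with upward unit normal n̂ = ẑ. By Stokes' theorem,

    ∮_C F · dr = ∬_S (∇ × F) · n̂ dS = ∬_D (curl F)_z dA,

where D is the disk x^2 + y^2 ≤ 9.

Compute the curl of F = (12y, -12x, 12z^2):
    (∇ × F)_x = ∂F_z/∂y - ∂F_y/∂z = 0,
    (∇ × F)_y = ∂F_x/∂z - ∂F_z/∂x = 0,
    (∇ × F)_z = ∂F_y/∂x - ∂F_x/∂y = -24.

On z = 2, (curl F)_z = -24.

Convert to polar (x = r cos θ, y = r sin θ, dA = r dr dθ); the integrand becomes -24, so

    ∬_D (curl F)_z dA = ∫_0^{2π} ∫_0^{3} (-24) · r dr dθ.

Inner (r from 0 to 3): -108.
Outer (θ from 0 to 2π): -216π.

Therefore ∮_C F · dr = -216π.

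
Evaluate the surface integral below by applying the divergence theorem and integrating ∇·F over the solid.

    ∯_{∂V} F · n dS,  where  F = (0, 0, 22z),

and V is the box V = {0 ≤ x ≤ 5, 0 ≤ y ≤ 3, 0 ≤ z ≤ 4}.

By the divergence theorem,

    ∯_{∂V} F · n dS = ∭_V (∇ · F) dV.

Compute the divergence:
    ∇ · F = ∂F_x/∂x + ∂F_y/∂y + ∂F_z/∂z = 0 + 0 + 22 = 22.

V is a rectangular box, so dV = dx dy dz with 0 ≤ x ≤ 5, 0 ≤ y ≤ 3, 0 ≤ z ≤ 4.

Integrate (22) over V as an iterated integral:

    ∭_V (∇·F) dV = ∫_0^{5} ∫_0^{3} ∫_0^{4} (22) dz dy dx.

Inner (z from 0 to 4): 88.
Middle (y from 0 to 3): 264.
Outer (x from 0 to 5): 1320.

Therefore ∯_{∂V} F · n dS = 1320.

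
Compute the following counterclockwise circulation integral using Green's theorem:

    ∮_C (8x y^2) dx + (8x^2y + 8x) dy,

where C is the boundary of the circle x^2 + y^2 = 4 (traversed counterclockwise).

Green's theorem converts the closed line integral into a double integral over the enclosed region D:

    ∮_C P dx + Q dy = ∬_D (∂Q/∂x - ∂P/∂y) dA.

Here P = 8x y^2, Q = 8x^2y + 8x, so

    ∂Q/∂x = 16x y + 8,    ∂P/∂y = 16x y,
    ∂Q/∂x - ∂P/∂y = 8.

D is the region x^2 + y^2 ≤ 4. Evaluating the double integral:

In polar coordinates (x = r cos θ, y = r sin θ, dA = r dr dθ) the integrand becomes 8, so

    ∬_D (8) dA = ∫_0^{2π} ∫_0^{2} (8) · r dr dθ.

Inner (r from 0 to 2): 16.
Outer (θ from 0 to 2π): 32π.

Therefore ∮_C P dx + Q dy = 32π.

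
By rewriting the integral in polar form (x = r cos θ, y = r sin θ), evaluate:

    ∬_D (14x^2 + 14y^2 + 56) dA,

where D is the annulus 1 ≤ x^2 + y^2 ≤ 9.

The region D is 1 ≤ r ≤ 3, 0 ≤ θ ≤ 2π in polar coordinates, where x = r cos(θ), y = r sin(θ), and dA = r dr dθ.

Under the substitution, the integrand becomes 14r^2 + 56, so

    ∬_D (14x^2 + 14y^2 + 56) dA = ∫_{0}^{2π} ∫_{1}^{3} (14r^2 + 56) · r dr dθ.

Inner integral (in r): ∫_{1}^{3} (14r^2 + 56) · r dr = 504.

Outer integral (in θ): ∫_{0}^{2π} (504) dθ = 1008π.

Therefore ∬_D (14x^2 + 14y^2 + 56) dA = 1008π.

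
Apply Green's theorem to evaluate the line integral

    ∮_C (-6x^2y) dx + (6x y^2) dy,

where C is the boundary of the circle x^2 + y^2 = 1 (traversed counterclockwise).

Green's theorem converts the closed line integral into a double integral over the enclosed region D:

    ∮_C P dx + Q dy = ∬_D (∂Q/∂x - ∂P/∂y) dA.

Here P = -6x^2y, Q = 6x y^2, so

    ∂Q/∂x = 6y^2,    ∂P/∂y = -6x^2,
    ∂Q/∂x - ∂P/∂y = 6x^2 + 6y^2.

D is the region x^2 + y^2 ≤ 1. Evaluating the double integral:

In polar coordinates (x = r cos θ, y = r sin θ, dA = r dr dθ) the integrand becomes 6r^2, so

    ∬_D (6x^2 + 6y^2) dA = ∫_0^{2π} ∫_0^{1} (6r^2) · r dr dθ.

Inner (r from 0 to 1): 3/2.
Outer (θ from 0 to 2π): 3π.

Therefore ∮_C P dx + Q dy = 3π.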